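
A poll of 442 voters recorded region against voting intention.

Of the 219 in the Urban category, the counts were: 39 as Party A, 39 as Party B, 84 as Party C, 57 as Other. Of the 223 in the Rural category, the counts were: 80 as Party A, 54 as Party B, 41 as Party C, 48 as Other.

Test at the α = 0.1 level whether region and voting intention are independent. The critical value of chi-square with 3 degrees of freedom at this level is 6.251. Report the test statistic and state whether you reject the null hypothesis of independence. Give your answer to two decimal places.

Row totals: 219, 223. Column totals: 119, 93, 125, 105. Grand total N = 442.
Expected counts (row total × column total / N):
  Urban, Party A: 219×119/442 = 58.962
  Urban, Party B: 219×93/442 = 46.079
  Urban, Party C: 219×125/442 = 61.934
  Urban, Other: 219×105/442 = 52.025
  Rural, Party A: 223×119/442 = 60.038
  Rural, Party B: 223×93/442 = 46.921
  Rural, Party C: 223×125/442 = 63.066
  Rural, Other: 223×105/442 = 52.975
Contributions (O − E)²/E:
  (39 − 58.962)²/58.962 = 6.7583
  (39 − 46.079)²/46.079 = 1.0875
  (84 − 61.934)²/61.934 = 7.8617
  (57 − 52.025)²/52.025 = 0.4757
  (80 − 60.038)²/60.038 = 6.6372
  (54 − 46.921)²/46.921 = 1.0680
  (41 − 63.066)²/63.066 = 7.7206
  (48 − 52.975)²/52.975 = 0.4672
χ² = 6.7583 + 1.0875 + 7.8617 + 0.4757 + 6.6372 + 1.0680 + 7.7206 + 0.4672 = 32.08
df = (2−1)(4−1) = 3. Since 32.08 > 6.251, reject the null hypothesis of independence at α = 0.1.

32.08; reject H₀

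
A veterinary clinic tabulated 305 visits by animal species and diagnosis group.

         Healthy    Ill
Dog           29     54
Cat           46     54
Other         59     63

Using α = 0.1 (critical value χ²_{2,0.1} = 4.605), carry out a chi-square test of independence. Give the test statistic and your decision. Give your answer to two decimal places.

Row totals: 83, 100, 122. Column totals: 134, 171. Grand total N = 305.
Expected counts (row total × column total / N):
  Dog, Healthy: 83×134/305 = 36.466
  Dog, Ill: 83×171/305 = 46.534
  Cat, Healthy: 100×134/305 = 43.934
  Cat, Ill: 100×171/305 = 56.066
  Other, Healthy: 122×134/305 = 53.600
  Other, Ill: 122×171/305 = 68.400
Contributions (O − E)²/E:
  (29 − 36.466)²/36.466 = 1.5286
  (54 − 46.534)²/46.534 = 1.1979
  (46 − 43.934)²/43.934 = 0.0972
  (54 − 56.066)²/56.066 = 0.0761
  (59 − 53.600)²/53.600 = 0.5440
  (63 − 68.400)²/68.400 = 0.4263
χ² = 1.5286 + 1.1979 + 0.0972 + 0.0761 + 0.5440 + 0.4263 = 3.87
df = (3−1)(2−1) = 2. Since 3.87 < 4.605, fail to reject the null hypothesis of independence at α = 0.1.

3.87; fail to reject H₀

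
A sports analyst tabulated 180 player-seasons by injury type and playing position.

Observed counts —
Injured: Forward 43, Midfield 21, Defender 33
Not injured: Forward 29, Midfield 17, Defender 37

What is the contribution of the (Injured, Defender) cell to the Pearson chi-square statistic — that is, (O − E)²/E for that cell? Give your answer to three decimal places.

0.591

Row total (Injured) = 97; column total (Defender) = 70; N = 180.
Expected count E = 97 × 70 / 180 = 37.7222.
Contribution = (O − E)²/E = (33 − 37.7222)² / 37.7222 = 0.591.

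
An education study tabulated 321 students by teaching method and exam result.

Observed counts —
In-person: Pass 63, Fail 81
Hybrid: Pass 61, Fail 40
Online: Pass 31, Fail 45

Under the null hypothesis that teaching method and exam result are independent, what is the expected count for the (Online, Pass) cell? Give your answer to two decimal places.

Row total (Online) = 76; column total (Pass) = 155; grand total N = 321.
Expected count = (row total × column total) / N = 76 × 155 / 321 = 36.70.

36.70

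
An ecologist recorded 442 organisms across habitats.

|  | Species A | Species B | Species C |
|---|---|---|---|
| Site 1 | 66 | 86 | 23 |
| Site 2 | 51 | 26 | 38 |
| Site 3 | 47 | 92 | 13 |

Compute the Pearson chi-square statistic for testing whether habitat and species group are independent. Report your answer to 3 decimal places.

49.861

Row totals: 175, 115, 152. Column totals: 164, 204, 74. Grand total N = 442.
Expected counts (row total × column total / N):
  Site 1, Species A: 175×164/442 = 64.9321
  Site 1, Species B: 175×204/442 = 80.7692
  Site 1, Species C: 175×74/442 = 29.2986
  Site 2, Species A: 115×164/442 = 42.6697
  Site 2, Species B: 115×204/442 = 53.0769
  Site 2, Species C: 115×74/442 = 19.2534
  Site 3, Species A: 152×164/442 = 56.3982
  Site 3, Species B: 152×204/442 = 70.1538
  Site 3, Species C: 152×74/442 = 25.4480
Contributions (O − E)²/E:
  (66 − 64.9321)²/64.9321 = 0.0176
  (86 − 80.7692)²/80.7692 = 0.3388
  (23 − 29.2986)²/29.2986 = 1.3541
  (51 − 42.6697)²/42.6697 = 1.6263
  (26 − 53.0769)²/53.0769 = 13.8131
  (38 − 19.2534)²/19.2534 = 18.2531
  (47 − 56.3982)²/56.3982 = 1.5661
  (92 − 70.1538)²/70.1538 = 6.8030
  (13 − 25.4480)²/25.4480 = 6.0890
χ² = 0.0176 + 0.3388 + 1.3541 + 1.6263 + 13.8131 + 18.2531 + 1.5661 + 6.8030 + 6.0890 = 49.861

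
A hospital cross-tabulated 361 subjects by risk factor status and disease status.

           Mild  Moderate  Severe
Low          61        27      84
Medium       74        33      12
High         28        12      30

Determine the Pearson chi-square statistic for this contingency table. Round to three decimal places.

Row totals: 172, 119, 70. Column totals: 163, 72, 126. Grand total N = 361.
Expected counts (row total × column total / N):
  Low, Mild: 172×163/361 = 77.66205
  Low, Moderate: 172×72/361 = 34.30471
  Low, Severe: 172×126/361 = 60.03324
  Medium, Mild: 119×163/361 = 53.73130
  Medium, Moderate: 119×72/361 = 23.73407
  Medium, Severe: 119×126/361 = 41.53463
  High, Mild: 70×163/361 = 31.60665
  High, Moderate: 70×72/361 = 13.96122
  High, Severe: 70×126/361 = 24.43213
Contributions (O − E)²/E:
  (61 − 77.66205)²/77.66205 = 3.5748
  (27 − 34.30471)²/34.30471 = 1.5554
  (84 − 60.03324)²/60.03324 = 9.5681
  (74 − 53.73130)²/53.73130 = 7.6458
  (33 − 23.73407)²/23.73407 = 3.6175
  (12 − 41.53463)²/41.53463 = 21.0016
  (28 − 31.60665)²/31.60665 = 0.4116
  (12 − 13.96122)²/13.96122 = 0.2755
  (30 − 24.43213)²/24.43213 = 1.2689
χ² = 3.5748 + 1.5554 + 9.5681 + 7.6458 + 3.6175 + 21.0016 + 0.4116 + 0.2755 + 1.2689 = 48.919

48.919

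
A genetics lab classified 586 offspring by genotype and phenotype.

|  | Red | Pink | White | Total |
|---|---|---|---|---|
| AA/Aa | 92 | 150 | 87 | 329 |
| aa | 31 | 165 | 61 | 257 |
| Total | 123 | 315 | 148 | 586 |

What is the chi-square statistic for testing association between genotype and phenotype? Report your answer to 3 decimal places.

Grand total N = 586.
Expected counts (row total × column total / N):
  AA/Aa, Red: 329×123/586 = 69.0563
  AA/Aa, Pink: 329×315/586 = 176.8515
  AA/Aa, White: 329×148/586 = 83.0922
  aa, Red: 257×123/586 = 53.9437
  aa, Pink: 257×315/586 = 138.1485
  aa, White: 257×148/586 = 64.9078
Contributions (O − E)²/E:
  (92 − 69.0563)²/69.0563 = 7.6230
  (150 − 176.8515)²/176.8515 = 4.0769
  (87 − 83.0922)²/83.0922 = 0.1838
  (31 − 53.9437)²/53.9437 = 9.7586
  (165 − 138.1485)²/138.1485 = 5.2190
  (61 − 64.9078)²/64.9078 = 0.2353
χ² = 7.6230 + 4.0769 + 0.1838 + 9.7586 + 5.2190 + 0.2353 = 27.097

27.097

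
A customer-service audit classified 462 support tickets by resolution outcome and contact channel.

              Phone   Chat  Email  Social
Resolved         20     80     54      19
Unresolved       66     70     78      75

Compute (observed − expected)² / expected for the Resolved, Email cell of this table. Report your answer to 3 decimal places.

Row total (Resolved) = 173; column total (Email) = 132; N = 462.
Expected count E = 173 × 132 / 462 = 49.42857.
Contribution = (O − E)²/E = (54 − 49.42857)² / 49.42857 = 0.423.

0.423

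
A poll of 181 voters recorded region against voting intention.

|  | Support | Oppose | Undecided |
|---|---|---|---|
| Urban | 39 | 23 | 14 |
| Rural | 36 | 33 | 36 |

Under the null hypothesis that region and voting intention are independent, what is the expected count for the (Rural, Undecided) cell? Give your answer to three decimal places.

Row total (Rural) = 105; column total (Undecided) = 50; grand total N = 181.
Expected count = (row total × column total) / N = 105 × 50 / 181 = 29.006.

29.006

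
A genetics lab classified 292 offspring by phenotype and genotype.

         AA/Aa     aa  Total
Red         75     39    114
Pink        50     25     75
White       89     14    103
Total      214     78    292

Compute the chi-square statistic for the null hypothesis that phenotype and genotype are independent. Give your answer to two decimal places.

14.01

Grand total N = 292.
Expected counts (row total × column total / N):
  Red, AA/Aa: 114×214/292 = 83.548
  Red, aa: 114×78/292 = 30.452
  Pink, AA/Aa: 75×214/292 = 54.966
  Pink, aa: 75×78/292 = 20.034
  White, AA/Aa: 103×214/292 = 75.486
  White, aa: 103×78/292 = 27.514
Contributions (O − E)²/E:
  (75 − 83.548)²/83.548 = 0.8746
  (39 − 30.452)²/30.452 = 2.3995
  (50 − 54.966)²/54.966 = 0.4487
  (25 − 20.034)²/20.034 = 1.2310
  (89 − 75.486)²/75.486 = 2.4194
  (14 − 27.514)²/27.514 = 6.6376
χ² = 0.8746 + 2.3995 + 0.4487 + 1.2310 + 2.4194 + 6.6376 = 14.01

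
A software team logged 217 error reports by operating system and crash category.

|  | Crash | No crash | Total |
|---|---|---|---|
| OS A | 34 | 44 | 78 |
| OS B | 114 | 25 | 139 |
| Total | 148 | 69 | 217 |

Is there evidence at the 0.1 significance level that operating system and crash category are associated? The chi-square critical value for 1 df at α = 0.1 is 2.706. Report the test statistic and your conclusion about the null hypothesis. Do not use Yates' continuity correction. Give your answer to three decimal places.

34.016; reject H₀

Grand total N = 217.
Expected counts (row total × column total / N):
  OS A, Crash: 78×148/217 = 53.1982
  OS A, No crash: 78×69/217 = 24.8018
  OS B, Crash: 139×148/217 = 94.8018
  OS B, No crash: 139×69/217 = 44.1982
Contributions (O − E)²/E:
  (34 − 53.1982)²/53.1982 = 6.9283
  (44 − 24.8018)²/24.8018 = 14.8607
  (114 − 94.8018)²/94.8018 = 3.8878
  (25 − 44.1982)²/44.1982 = 8.3390
χ² = 6.9283 + 14.8607 + 3.8878 + 8.3390 = 34.016
df = (2−1)(2−1) = 1. Since 34.016 > 2.706, reject the null hypothesis of independence at α = 0.1.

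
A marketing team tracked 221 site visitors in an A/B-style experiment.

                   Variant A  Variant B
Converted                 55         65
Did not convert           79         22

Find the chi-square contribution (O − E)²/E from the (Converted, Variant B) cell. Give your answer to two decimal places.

Row total (Converted) = 120; column total (Variant B) = 87; N = 221.
Expected count E = 120 × 87 / 221 = 47.240.
Contribution = (O − E)²/E = (65 − 47.240)² / 47.240 = 6.68.

6.68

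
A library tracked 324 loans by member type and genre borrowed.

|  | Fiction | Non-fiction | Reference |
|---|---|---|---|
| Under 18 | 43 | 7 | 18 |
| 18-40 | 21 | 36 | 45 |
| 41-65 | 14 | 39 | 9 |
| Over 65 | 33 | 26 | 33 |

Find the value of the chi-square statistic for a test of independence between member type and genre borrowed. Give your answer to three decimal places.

64.207

Row totals: 68, 102, 62, 92. Column totals: 111, 108, 105. Grand total N = 324.
Expected counts (row total × column total / N):
  Under 18, Fiction: 68×111/324 = 23.2963
  Under 18, Non-fiction: 68×108/324 = 22.6667
  Under 18, Reference: 68×105/324 = 22.0370
  18-40, Fiction: 102×111/324 = 34.9444
  18-40, Non-fiction: 102×108/324 = 34.0000
  18-40, Reference: 102×105/324 = 33.0556
  41-65, Fiction: 62×111/324 = 21.2407
  41-65, Non-fiction: 62×108/324 = 20.6667
  41-65, Reference: 62×105/324 = 20.0926
  Over 65, Fiction: 92×111/324 = 31.5185
  Over 65, Non-fiction: 92×108/324 = 30.6667
  Over 65, Reference: 92×105/324 = 29.8148
Contributions (O − E)²/E:
  (43 − 23.2963)²/23.2963 = 16.6651
  (7 − 22.6667)²/22.6667 = 10.8285
  (18 − 22.0370)²/22.0370 = 0.7395
  (21 − 34.9444)²/34.9444 = 5.5644
  (36 − 34.0000)²/34.0000 = 0.1176
  (45 − 33.0556)²/33.0556 = 4.3160
  (14 − 21.2407)²/21.2407 = 2.4683
  (39 − 20.6667)²/20.6667 = 16.2634
  (9 − 20.0926)²/20.0926 = 6.1239
  (33 − 31.5185)²/31.5185 = 0.0696
  (26 − 30.6667)²/30.6667 = 0.7102
  (33 − 29.8148)²/29.8148 = 0.3403
χ² = 16.6651 + 10.8285 + 0.7395 + 5.5644 + 0.1176 + 4.3160 + 2.4683 + 16.2634 + 6.1239 + 0.0696 + 0.7102 + 0.3403 = 64.207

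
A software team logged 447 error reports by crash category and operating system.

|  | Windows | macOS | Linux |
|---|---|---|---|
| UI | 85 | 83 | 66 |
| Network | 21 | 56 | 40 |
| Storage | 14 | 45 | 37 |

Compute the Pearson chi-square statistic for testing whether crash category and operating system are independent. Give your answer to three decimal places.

23.051

Row totals: 234, 117, 96. Column totals: 120, 184, 143. Grand total N = 447.
Expected counts (row total × column total / N):
  UI, Windows: 234×120/447 = 62.8188
  UI, macOS: 234×184/447 = 96.3221
  UI, Linux: 234×143/447 = 74.8591
  Network, Windows: 117×120/447 = 31.4094
  Network, macOS: 117×184/447 = 48.1611
  Network, Linux: 117×143/447 = 37.4295
  Storage, Windows: 96×120/447 = 25.7718
  Storage, macOS: 96×184/447 = 39.5168
  Storage, Linux: 96×143/447 = 30.7114
Contributions (O − E)²/E:
  (85 − 62.8188)²/62.8188 = 7.8321
  (83 − 96.3221)²/96.3221 = 1.8426
  (66 − 74.8591)²/74.8591 = 1.0484
  (21 − 31.4094)²/31.4094 = 3.4498
  (56 − 48.1611)²/48.1611 = 1.2759
  (40 − 37.4295)²/37.4295 = 0.1765
  (14 − 25.7718)²/25.7718 = 5.3770
  (45 − 39.5168)²/39.5168 = 0.7608
  (37 − 30.7114)²/30.7114 = 1.2877
χ² = 7.8321 + 1.8426 + 1.0484 + 3.4498 + 1.2759 + 0.1765 + 5.3770 + 0.7608 + 1.2877 = 23.051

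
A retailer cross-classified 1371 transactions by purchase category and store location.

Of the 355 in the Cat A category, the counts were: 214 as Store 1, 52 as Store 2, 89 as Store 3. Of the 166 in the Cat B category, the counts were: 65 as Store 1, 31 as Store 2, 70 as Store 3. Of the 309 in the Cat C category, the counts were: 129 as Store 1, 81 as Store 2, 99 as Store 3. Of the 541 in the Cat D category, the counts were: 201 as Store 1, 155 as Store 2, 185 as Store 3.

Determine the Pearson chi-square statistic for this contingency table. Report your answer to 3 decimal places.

Row totals: 355, 166, 309, 541. Column totals: 609, 319, 443. Grand total N = 1371.
Expected counts (row total × column total / N):
  Cat A, Store 1: 355×609/1371 = 157.69147
  Cat A, Store 2: 355×319/1371 = 82.60029
  Cat A, Store 3: 355×443/1371 = 114.70824
  Cat B, Store 1: 166×609/1371 = 73.73742
  Cat B, Store 2: 166×319/1371 = 38.62436
  Cat B, Store 3: 166×443/1371 = 53.63822
  Cat C, Store 1: 309×609/1371 = 137.25821
  Cat C, Store 2: 309×319/1371 = 71.89716
  Cat C, Store 3: 309×443/1371 = 99.84464
  Cat D, Store 1: 541×609/1371 = 240.31291
  Cat D, Store 2: 541×319/1371 = 125.87819
  Cat D, Store 3: 541×443/1371 = 174.80890
Contributions (O − E)²/E:
  (214 − 157.69147)²/157.69147 = 20.1067
  (52 − 82.60029)²/82.60029 = 11.3363
  (89 − 114.70824)²/114.70824 = 5.7617
  (65 − 73.73742)²/73.73742 = 1.0353
  (31 − 38.62436)²/38.62436 = 1.5050
  (70 − 53.63822)²/53.63822 = 4.9910
  (129 − 137.25821)²/137.25821 = 0.4969
  (81 − 71.89716)²/71.89716 = 1.1525
  (99 − 99.84464)²/99.84464 = 0.0071
  (201 − 240.31291)²/240.31291 = 6.4312
  (155 − 125.87819)²/125.87819 = 6.7373
  (185 − 174.80890)²/174.80890 = 0.5941
χ² = 20.1067 + 11.3363 + 5.7617 + 1.0353 + 1.5050 + 4.9910 + 0.4969 + 1.1525 + 0.0071 + 6.4312 + 6.7373 + 0.5941 = 60.155

60.155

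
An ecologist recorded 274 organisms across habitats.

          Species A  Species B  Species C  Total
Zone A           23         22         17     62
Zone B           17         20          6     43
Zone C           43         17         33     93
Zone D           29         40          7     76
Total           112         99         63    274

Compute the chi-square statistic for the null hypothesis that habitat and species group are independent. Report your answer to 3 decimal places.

Grand total N = 274.
Expected counts (row total × column total / N):
  Zone A, Species A: 62×112/274 = 25.3431
  Zone A, Species B: 62×99/274 = 22.4015
  Zone A, Species C: 62×63/274 = 14.2555
  Zone B, Species A: 43×112/274 = 17.5766
  Zone B, Species B: 43×99/274 = 15.5365
  Zone B, Species C: 43×63/274 = 9.8869
  Zone C, Species A: 93×112/274 = 38.0146
  Zone C, Species B: 93×99/274 = 33.6022
  Zone C, Species C: 93×63/274 = 21.3832
  Zone D, Species A: 76×112/274 = 31.0657
  Zone D, Species B: 76×99/274 = 27.4599
  Zone D, Species C: 76×63/274 = 17.4745
Contributions (O − E)²/E:
  (23 − 25.3431)²/25.3431 = 0.2166
  (22 − 22.4015)²/22.4015 = 0.0072
  (17 − 14.2555)²/14.2555 = 0.5284
  (17 − 17.5766)²/17.5766 = 0.0189
  (20 − 15.5365)²/15.5365 = 1.2823
  (6 − 9.8869)²/9.8869 = 1.5281
  (43 − 38.0146)²/38.0146 = 0.6538
  (17 − 33.6022)²/33.6022 = 8.2028
  (33 − 21.3832)²/21.3832 = 6.3110
  (29 − 31.0657)²/31.0657 = 0.1374
  (40 − 27.4599)²/27.4599 = 5.7267
  (7 − 17.4745)²/17.4745 = 6.2786
χ² = 0.2166 + 0.0072 + 0.5284 + 0.0189 + 1.2823 + 1.5281 + 0.6538 + 8.2028 + 6.3110 + 0.1374 + 5.7267 + 6.2786 = 30.892

30.892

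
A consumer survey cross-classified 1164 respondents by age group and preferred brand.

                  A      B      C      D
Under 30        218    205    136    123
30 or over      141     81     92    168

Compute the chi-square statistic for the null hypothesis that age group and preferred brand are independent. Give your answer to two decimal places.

52.93

Row totals: 682, 482. Column totals: 359, 286, 228, 291. Grand total N = 1164.
Expected counts (row total × column total / N):
  Under 30, A: 682×359/1164 = 210.342
  Under 30, B: 682×286/1164 = 167.570
  Under 30, C: 682×228/1164 = 133.588
  Under 30, D: 682×291/1164 = 170.500
  30 or over, A: 482×359/1164 = 148.658
  30 or over, B: 482×286/1164 = 118.430
  30 or over, C: 482×228/1164 = 94.412
  30 or over, D: 482×291/1164 = 120.500
Contributions (O − E)²/E:
  (218 − 210.342)²/210.342 = 0.2788
  (205 − 167.570)²/167.570 = 8.3607
  (136 − 133.588)²/133.588 = 0.0435
  (123 − 170.500)²/170.500 = 13.2331
  (141 − 148.658)²/148.658 = 0.3945
  (81 − 118.430)²/118.430 = 11.8298
  (92 − 94.412)²/94.412 = 0.0616
  (168 − 120.500)²/120.500 = 18.7241
χ² = 0.2788 + 8.3607 + 0.0435 + 13.2331 + 0.3945 + 11.8298 + 0.0616 + 18.7241 = 52.93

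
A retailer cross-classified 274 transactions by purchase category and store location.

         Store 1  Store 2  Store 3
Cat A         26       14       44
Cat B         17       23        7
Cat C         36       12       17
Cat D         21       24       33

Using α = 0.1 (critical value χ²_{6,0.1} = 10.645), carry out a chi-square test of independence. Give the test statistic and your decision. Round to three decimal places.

Row totals: 84, 47, 65, 78. Column totals: 100, 73, 101. Grand total N = 274.
Expected counts (row total × column total / N):
  Cat A, Store 1: 84×100/274 = 30.6569
  Cat A, Store 2: 84×73/274 = 22.3796
  Cat A, Store 3: 84×101/274 = 30.9635
  Cat B, Store 1: 47×100/274 = 17.1533
  Cat B, Store 2: 47×73/274 = 12.5219
  Cat B, Store 3: 47×101/274 = 17.3248
  Cat C, Store 1: 65×100/274 = 23.7226
  Cat C, Store 2: 65×73/274 = 17.3175
  Cat C, Store 3: 65×101/274 = 23.9599
  Cat D, Store 1: 78×100/274 = 28.4672
  Cat D, Store 2: 78×73/274 = 20.7810
  Cat D, Store 3: 78×101/274 = 28.7518
Contributions (O − E)²/E:
  (26 − 30.6569)²/30.6569 = 0.7074
  (14 − 22.3796)²/22.3796 = 3.1376
  (44 − 30.9635)²/30.9635 = 5.4887
  (17 − 17.1533)²/17.1533 = 0.0014
  (23 − 12.5219)²/12.5219 = 8.7679
  (7 − 17.3248)²/17.3248 = 6.1531
  (36 − 23.7226)²/23.7226 = 6.3540
  (12 − 17.3175)²/17.3175 = 1.6328
  (17 − 23.9599)²/23.9599 = 2.0217
  (21 − 28.4672)²/28.4672 = 1.9587
  (24 − 20.7810)²/20.7810 = 0.4986
  (33 − 28.7518)²/28.7518 = 0.6277
χ² = 0.7074 + 3.1376 + 5.4887 + 0.0014 + 8.7679 + 6.1531 + 6.3540 + 1.6328 + 2.0217 + 1.9587 + 0.4986 + 0.6277 = 37.350
df = (4−1)(3−1) = 6. Since 37.350 > 10.645, reject the null hypothesis of independence at α = 0.1.

37.350; reject H₀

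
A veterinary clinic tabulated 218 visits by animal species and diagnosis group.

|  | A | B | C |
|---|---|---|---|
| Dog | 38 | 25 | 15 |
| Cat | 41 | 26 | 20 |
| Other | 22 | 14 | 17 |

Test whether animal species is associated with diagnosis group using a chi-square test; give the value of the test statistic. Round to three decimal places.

2.938

Row totals: 78, 87, 53. Column totals: 101, 65, 52. Grand total N = 218.
Expected counts (row total × column total / N):
  Dog, A: 78×101/218 = 36.1376
  Dog, B: 78×65/218 = 23.2569
  Dog, C: 78×52/218 = 18.6055
  Cat, A: 87×101/218 = 40.3073
  Cat, B: 87×65/218 = 25.9404
  Cat, C: 87×52/218 = 20.7523
  Other, A: 53×101/218 = 24.5550
  Other, B: 53×65/218 = 15.8028
  Other, C: 53×52/218 = 12.6422
Contributions (O − E)²/E:
  (38 − 36.1376)²/36.1376 = 0.0960
  (25 − 23.2569)²/23.2569 = 0.1306
  (15 − 18.6055)²/18.6055 = 0.6987
  (41 − 40.3073)²/40.3073 = 0.0119
  (26 − 25.9404)²/25.9404 = 0.0001
  (20 − 20.7523)²/20.7523 = 0.0273
  (22 − 24.5550)²/24.5550 = 0.2659
  (14 − 15.8028)²/15.8028 = 0.2057
  (17 − 12.6422)²/12.6422 = 1.5021
χ² = 0.0960 + 0.1306 + 0.6987 + 0.0119 + 0.0001 + 0.0273 + 0.2659 + 0.2057 + 1.5021 = 2.938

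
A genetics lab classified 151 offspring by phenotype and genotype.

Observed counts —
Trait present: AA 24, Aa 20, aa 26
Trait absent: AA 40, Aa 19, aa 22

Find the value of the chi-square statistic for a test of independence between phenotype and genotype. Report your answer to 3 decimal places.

Row totals: 70, 81. Column totals: 64, 39, 48. Grand total N = 151.
Expected counts (row total × column total / N):
  Trait present, AA: 70×64/151 = 29.6689
  Trait present, Aa: 70×39/151 = 18.0795
  Trait present, aa: 70×48/151 = 22.2517
  Trait absent, AA: 81×64/151 = 34.3311
  Trait absent, Aa: 81×39/151 = 20.9205
  Trait absent, aa: 81×48/151 = 25.7483
Contributions (O − E)²/E:
  (24 − 29.6689)²/29.6689 = 1.0832
  (20 − 18.0795)²/18.0795 = 0.2040
  (26 − 22.2517)²/22.2517 = 0.6314
  (40 − 34.3311)²/34.3311 = 0.9361
  (19 − 20.9205)²/20.9205 = 0.1763
  (22 − 25.7483)²/25.7483 = 0.5457
χ² = 1.0832 + 0.2040 + 0.6314 + 0.9361 + 0.1763 + 0.5457 = 3.577

3.577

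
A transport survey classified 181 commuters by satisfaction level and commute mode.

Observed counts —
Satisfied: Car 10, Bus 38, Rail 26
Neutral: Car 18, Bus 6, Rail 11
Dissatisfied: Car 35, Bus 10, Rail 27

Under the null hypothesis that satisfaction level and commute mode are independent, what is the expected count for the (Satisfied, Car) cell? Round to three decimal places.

Row total (Satisfied) = 74; column total (Car) = 63; grand total N = 181.
Expected count = (row total × column total) / N = 74 × 63 / 181 = 25.757.

25.757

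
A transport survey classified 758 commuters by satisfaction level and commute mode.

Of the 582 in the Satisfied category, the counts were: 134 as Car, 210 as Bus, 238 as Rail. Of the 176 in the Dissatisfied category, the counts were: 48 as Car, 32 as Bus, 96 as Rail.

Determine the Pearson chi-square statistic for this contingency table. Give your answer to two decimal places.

20.29

Row totals: 582, 176. Column totals: 182, 242, 334. Grand total N = 758.
Expected counts (row total × column total / N):
  Satisfied, Car: 582×182/758 = 139.741
  Satisfied, Bus: 582×242/758 = 185.810
  Satisfied, Rail: 582×334/758 = 256.449
  Dissatisfied, Car: 176×182/758 = 42.259
  Dissatisfied, Bus: 176×242/758 = 56.190
  Dissatisfied, Rail: 176×334/758 = 77.551
Contributions (O − E)²/E:
  (134 − 139.741)²/139.741 = 0.2359
  (210 − 185.810)²/185.810 = 3.1492
  (238 − 256.449)²/256.449 = 1.3272
  (48 − 42.259)²/42.259 = 0.7799
  (32 − 56.190)²/56.190 = 10.4139
  (96 − 77.551)²/77.551 = 4.3889
χ² = 0.2359 + 3.1492 + 1.3272 + 0.7799 + 10.4139 + 4.3889 = 20.29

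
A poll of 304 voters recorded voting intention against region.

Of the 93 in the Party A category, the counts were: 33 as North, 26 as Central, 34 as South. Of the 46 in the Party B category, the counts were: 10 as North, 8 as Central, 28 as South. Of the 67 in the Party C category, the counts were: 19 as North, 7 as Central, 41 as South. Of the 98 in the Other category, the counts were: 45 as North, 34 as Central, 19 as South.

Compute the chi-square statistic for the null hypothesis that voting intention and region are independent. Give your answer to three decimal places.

Row totals: 93, 46, 67, 98. Column totals: 107, 75, 122. Grand total N = 304.
Expected counts (row total × column total / N):
  Party A, North: 93×107/304 = 32.7336
  Party A, Central: 93×75/304 = 22.9441
  Party A, South: 93×122/304 = 37.3224
  Party B, North: 46×107/304 = 16.1908
  Party B, Central: 46×75/304 = 11.3487
  Party B, South: 46×122/304 = 18.4605
  Party C, North: 67×107/304 = 23.5822
  Party C, Central: 67×75/304 = 16.5296
  Party C, South: 67×122/304 = 26.8882
  Other, North: 98×107/304 = 34.4934
  Other, Central: 98×75/304 = 24.1776
  Other, South: 98×122/304 = 39.3289
Contributions (O − E)²/E:
  (33 − 32.7336)²/32.7336 = 0.0022
  (26 − 22.9441)²/22.9441 = 0.4070
  (34 − 37.3224)²/37.3224 = 0.2958
  (10 − 16.1908)²/16.1908 = 2.3671
  (8 − 11.3487)²/11.3487 = 0.9881
  (28 − 18.4605)²/18.4605 = 4.9296
  (19 − 23.5822)²/23.5822 = 0.8904
  (7 − 16.5296)²/16.5296 = 5.4940
  (41 − 26.8882)²/26.8882 = 7.4063
  (45 − 34.4934)²/34.4934 = 3.2003
  (34 − 24.1776)²/24.1776 = 3.9905
  (19 − 39.3289)²/39.3289 = 10.5079
χ² = 0.0022 + 0.4070 + 0.2958 + 2.3671 + 0.9881 + 4.9296 + 0.8904 + 5.4940 + 7.4063 + 3.2003 + 3.9905 + 10.5079 = 40.479

40.479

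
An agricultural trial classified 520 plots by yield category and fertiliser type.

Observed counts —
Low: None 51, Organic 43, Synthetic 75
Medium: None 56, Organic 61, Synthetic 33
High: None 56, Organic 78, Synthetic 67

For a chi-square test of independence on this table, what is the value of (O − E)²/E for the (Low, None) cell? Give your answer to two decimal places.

Row total (Low) = 169; column total (None) = 163; N = 520.
Expected count E = 169 × 163 / 520 = 52.975.
Contribution = (O − E)²/E = (51 − 52.975)² / 52.975 = 0.07.

0.07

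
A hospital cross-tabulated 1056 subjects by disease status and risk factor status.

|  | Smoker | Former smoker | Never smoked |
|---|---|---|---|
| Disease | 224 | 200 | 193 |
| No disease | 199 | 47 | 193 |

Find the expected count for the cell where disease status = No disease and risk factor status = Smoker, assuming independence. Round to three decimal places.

175.849

Row total (No disease) = 439; column total (Smoker) = 423; grand total N = 1056.
Expected count = (row total × column total) / N = 439 × 423 / 1056 = 175.849.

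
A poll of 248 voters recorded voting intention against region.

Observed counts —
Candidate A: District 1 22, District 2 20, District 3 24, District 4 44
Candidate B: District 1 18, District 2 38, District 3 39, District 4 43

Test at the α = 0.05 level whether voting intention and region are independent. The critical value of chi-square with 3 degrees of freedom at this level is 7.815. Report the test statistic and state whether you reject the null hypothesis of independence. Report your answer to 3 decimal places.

Row totals: 110, 138. Column totals: 40, 58, 63, 87. Grand total N = 248.
Expected counts (row total × column total / N):
  Candidate A, District 1: 110×40/248 = 17.7419
  Candidate A, District 2: 110×58/248 = 25.7258
  Candidate A, District 3: 110×63/248 = 27.9435
  Candidate A, District 4: 110×87/248 = 38.5887
  Candidate B, District 1: 138×40/248 = 22.2581
  Candidate B, District 2: 138×58/248 = 32.2742
  Candidate B, District 3: 138×63/248 = 35.0565
  Candidate B, District 4: 138×87/248 = 48.4113
Contributions (O − E)²/E:
  (22 − 17.7419)²/17.7419 = 1.0220
  (20 − 25.7258)²/25.7258 = 1.2744
  (24 − 27.9435)²/27.9435 = 0.5565
  (44 − 38.5887)²/38.5887 = 0.7588
  (18 − 22.2581)²/22.2581 = 0.8146
  (38 − 32.2742)²/32.2742 = 1.0158
  (39 − 35.0565)²/35.0565 = 0.4436
  (43 − 48.4113)²/48.4113 = 0.6049
χ² = 1.0220 + 1.2744 + 0.5565 + 0.7588 + 0.8146 + 1.0158 + 0.4436 + 0.6049 = 6.491
df = (2−1)(4−1) = 3. Since 6.491 < 7.815, fail to reject the null hypothesis of independence at α = 0.05.

6.491; fail to reject H₀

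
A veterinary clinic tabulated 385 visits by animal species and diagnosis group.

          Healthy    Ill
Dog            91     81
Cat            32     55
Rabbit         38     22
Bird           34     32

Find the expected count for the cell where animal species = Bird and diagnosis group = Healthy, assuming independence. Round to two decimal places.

Row total (Bird) = 66; column total (Healthy) = 195; grand total N = 385.
Expected count = (row total × column total) / N = 66 × 195 / 385 = 33.43.

33.43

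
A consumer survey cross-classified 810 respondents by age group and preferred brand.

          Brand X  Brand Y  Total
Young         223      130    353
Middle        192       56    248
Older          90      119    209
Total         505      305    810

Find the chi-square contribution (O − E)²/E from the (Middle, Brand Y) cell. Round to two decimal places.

14.96

Row total (Middle) = 248; column total (Brand Y) = 305; N = 810.
Expected count E = 248 × 305 / 810 = 93.3827.
Contribution = (O − E)²/E = (56 − 93.3827)² / 93.3827 = 14.96.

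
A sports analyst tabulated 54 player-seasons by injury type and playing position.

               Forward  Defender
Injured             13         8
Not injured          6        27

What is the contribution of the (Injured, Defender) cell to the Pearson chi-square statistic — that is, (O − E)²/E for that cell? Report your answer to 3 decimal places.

2.313

Row total (Injured) = 21; column total (Defender) = 35; N = 54.
Expected count E = 21 × 35 / 54 = 13.6111.
Contribution = (O − E)²/E = (8 − 13.6111)² / 13.6111 = 2.313.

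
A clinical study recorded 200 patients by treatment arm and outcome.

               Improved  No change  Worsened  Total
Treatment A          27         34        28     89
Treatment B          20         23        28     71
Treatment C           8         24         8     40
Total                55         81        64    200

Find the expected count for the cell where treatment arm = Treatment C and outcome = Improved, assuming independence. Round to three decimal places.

11.000

Row total (Treatment C) = 40; column total (Improved) = 55; grand total N = 200.
Expected count = (row total × column total) / N = 40 × 55 / 200 = 11.000.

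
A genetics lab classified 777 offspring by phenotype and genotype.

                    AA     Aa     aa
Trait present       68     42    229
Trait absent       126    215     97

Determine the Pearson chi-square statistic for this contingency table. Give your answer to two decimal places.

177.51

Row totals: 339, 438. Column totals: 194, 257, 326. Grand total N = 777.
Expected counts (row total × column total / N):
  Trait present, AA: 339×194/777 = 84.641
  Trait present, Aa: 339×257/777 = 112.127
  Trait present, aa: 339×326/777 = 142.232
  Trait absent, AA: 438×194/777 = 109.359
  Trait absent, Aa: 438×257/777 = 144.873
  Trait absent, aa: 438×326/777 = 183.768
Contributions (O − E)²/E:
  (68 − 84.641)²/84.641 = 3.2717
  (42 − 112.127)²/112.127 = 43.8592
  (229 − 142.232)²/142.232 = 52.9324
  (126 − 109.359)²/109.359 = 2.5322
  (215 − 144.873)²/144.873 = 33.9456
  (97 − 183.768)²/183.768 = 40.9684
χ² = 3.2717 + 43.8592 + 52.9324 + 2.5322 + 33.9456 + 40.9684 = 177.51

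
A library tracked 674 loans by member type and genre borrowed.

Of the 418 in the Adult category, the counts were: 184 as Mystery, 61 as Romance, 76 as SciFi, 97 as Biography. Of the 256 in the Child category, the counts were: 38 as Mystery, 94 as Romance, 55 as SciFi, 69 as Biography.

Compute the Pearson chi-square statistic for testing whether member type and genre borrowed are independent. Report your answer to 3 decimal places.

Row totals: 418, 256. Column totals: 222, 155, 131, 166. Grand total N = 674.
Expected counts (row total × column total / N):
  Adult, Mystery: 418×222/674 = 137.6795
  Adult, Romance: 418×155/674 = 96.1276
  Adult, SciFi: 418×131/674 = 81.2433
  Adult, Biography: 418×166/674 = 102.9496
  Child, Mystery: 256×222/674 = 84.3205
  Child, Romance: 256×155/674 = 58.8724
  Child, SciFi: 256×131/674 = 49.7567
  Child, Biography: 256×166/674 = 63.0504
Contributions (O − E)²/E:
  (184 − 137.6795)²/137.6795 = 15.5839
  (61 − 96.1276)²/96.1276 = 12.8366
  (76 − 81.2433)²/81.2433 = 0.3384
  (97 − 102.9496)²/102.9496 = 0.3438
  (38 − 84.3205)²/84.3205 = 25.4456
  (94 − 58.8724)²/58.8724 = 20.9597
  (55 − 49.7567)²/49.7567 = 0.5525
  (69 − 63.0504)²/63.0504 = 0.5614
χ² = 15.5839 + 12.8366 + 0.3384 + 0.3438 + 25.4456 + 20.9597 + 0.5525 + 0.5614 = 76.622

76.622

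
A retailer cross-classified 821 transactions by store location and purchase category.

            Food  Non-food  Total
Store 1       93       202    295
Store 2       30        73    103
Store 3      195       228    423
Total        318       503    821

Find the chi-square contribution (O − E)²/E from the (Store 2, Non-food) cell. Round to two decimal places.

1.55

Row total (Store 2) = 103; column total (Non-food) = 503; N = 821.
Expected count E = 103 × 503 / 821 = 63.105.
Contribution = (O − E)²/E = (73 − 63.105)² / 63.105 = 1.55.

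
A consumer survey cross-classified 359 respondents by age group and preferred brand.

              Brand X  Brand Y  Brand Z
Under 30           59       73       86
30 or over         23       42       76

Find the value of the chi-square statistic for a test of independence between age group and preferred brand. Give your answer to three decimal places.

Row totals: 218, 141. Column totals: 82, 115, 162. Grand total N = 359.
Expected counts (row total × column total / N):
  Under 30, Brand X: 218×82/359 = 49.7939
  Under 30, Brand Y: 218×115/359 = 69.8329
  Under 30, Brand Z: 218×162/359 = 98.3733
  30 or over, Brand X: 141×82/359 = 32.2061
  30 or over, Brand Y: 141×115/359 = 45.1671
  30 or over, Brand Z: 141×162/359 = 63.6267
Contributions (O − E)²/E:
  (59 − 49.7939)²/49.7939 = 1.7021
  (73 − 69.8329)²/69.8329 = 0.1436
  (86 − 98.3733)²/98.3733 = 1.5563
  (23 − 32.2061)²/32.2061 = 2.6316
  (42 − 45.1671)²/45.1671 = 0.2221
  (76 − 63.6267)²/63.6267 = 2.4062
χ² = 1.7021 + 0.1436 + 1.5563 + 2.6316 + 0.2221 + 2.4062 = 8.662

8.662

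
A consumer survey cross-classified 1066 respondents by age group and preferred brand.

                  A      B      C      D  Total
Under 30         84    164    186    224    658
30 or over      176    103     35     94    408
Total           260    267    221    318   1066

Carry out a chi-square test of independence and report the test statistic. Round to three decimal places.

152.568

Grand total N = 1066.
Expected counts (row total × column total / N):
  Under 30, A: 658×260/1066 = 160.4878
  Under 30, B: 658×267/1066 = 164.8086
  Under 30, C: 658×221/1066 = 136.4146
  Under 30, D: 658×318/1066 = 196.2889
  30 or over, A: 408×260/1066 = 99.5122
  30 or over, B: 408×267/1066 = 102.1914
  30 or over, C: 408×221/1066 = 84.5854
  30 or over, D: 408×318/1066 = 121.7111
Contributions (O − E)²/E:
  (84 − 160.4878)²/160.4878 = 36.4538
  (164 − 164.8086)²/164.8086 = 0.0040
  (186 − 136.4146)²/136.4146 = 18.0238
  (224 − 196.2889)²/196.2889 = 3.9121
  (176 − 99.5122)²/99.5122 = 58.7906
  (103 − 102.1914)²/102.1914 = 0.0064
  (35 − 84.5854)²/84.5854 = 29.0678
  (94 − 121.7111)²/121.7111 = 6.3092
χ² = 36.4538 + 0.0040 + 18.0238 + 3.9121 + 58.7906 + 0.0064 + 29.0678 + 6.3092 = 152.568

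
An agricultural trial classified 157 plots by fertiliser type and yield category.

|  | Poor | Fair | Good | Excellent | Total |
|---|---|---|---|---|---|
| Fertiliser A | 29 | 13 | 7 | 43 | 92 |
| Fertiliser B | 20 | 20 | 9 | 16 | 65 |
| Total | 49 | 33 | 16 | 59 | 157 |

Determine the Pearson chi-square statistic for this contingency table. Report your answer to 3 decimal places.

11.439

Grand total N = 157.
Expected counts (row total × column total / N):
  Fertiliser A, Poor: 92×49/157 = 28.7134
  Fertiliser A, Fair: 92×33/157 = 19.3376
  Fertiliser A, Good: 92×16/157 = 9.3758
  Fertiliser A, Excellent: 92×59/157 = 34.5732
  Fertiliser B, Poor: 65×49/157 = 20.2866
  Fertiliser B, Fair: 65×33/157 = 13.6624
  Fertiliser B, Good: 65×16/157 = 6.6242
  Fertiliser B, Excellent: 65×59/157 = 24.4268
Contributions (O − E)²/E:
  (29 − 28.7134)²/28.7134 = 0.0029
  (13 − 19.3376)²/19.3376 = 2.0771
  (7 − 9.3758)²/9.3758 = 0.6020
  (43 − 34.5732)²/34.5732 = 2.0539
  (20 − 20.2866)²/20.2866 = 0.0040
  (20 − 13.6624)²/13.6624 = 2.9398
  (9 − 6.6242)²/6.6242 = 0.8521
  (16 − 24.4268)²/24.4268 = 2.9071
χ² = 0.0029 + 2.0771 + 0.6020 + 2.0539 + 0.0040 + 2.9398 + 0.8521 + 2.9071 = 11.439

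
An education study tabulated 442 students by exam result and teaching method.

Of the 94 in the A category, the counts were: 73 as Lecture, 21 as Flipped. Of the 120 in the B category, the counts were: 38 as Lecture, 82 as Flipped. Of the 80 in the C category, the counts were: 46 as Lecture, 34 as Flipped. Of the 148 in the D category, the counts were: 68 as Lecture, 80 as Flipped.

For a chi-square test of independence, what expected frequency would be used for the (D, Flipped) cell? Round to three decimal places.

72.661

Row total (D) = 148; column total (Flipped) = 217; grand total N = 442.
Expected count = (row total × column total) / N = 148 × 217 / 442 = 72.661.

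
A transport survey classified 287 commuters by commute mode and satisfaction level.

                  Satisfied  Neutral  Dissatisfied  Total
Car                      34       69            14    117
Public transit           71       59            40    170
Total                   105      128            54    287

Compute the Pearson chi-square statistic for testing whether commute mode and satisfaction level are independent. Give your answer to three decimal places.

17.135

Grand total N = 287.
Expected counts (row total × column total / N):
  Car, Satisfied: 117×105/287 = 42.80488
  Car, Neutral: 117×128/287 = 52.18118
  Car, Dissatisfied: 117×54/287 = 22.01394
  Public transit, Satisfied: 170×105/287 = 62.19512
  Public transit, Neutral: 170×128/287 = 75.81882
  Public transit, Dissatisfied: 170×54/287 = 31.98606
Contributions (O − E)²/E:
  (34 − 42.80488)²/42.80488 = 1.8111
  (69 − 52.18118)²/52.18118 = 5.4210
  (14 − 22.01394)²/22.01394 = 2.9174
  (71 − 62.19512)²/62.19512 = 1.2465
  (59 − 75.81882)²/75.81882 = 3.7309
  (40 − 31.98606)²/31.98606 = 2.0079
χ² = 1.8111 + 5.4210 + 2.9174 + 1.2465 + 3.7309 + 2.0079 = 17.135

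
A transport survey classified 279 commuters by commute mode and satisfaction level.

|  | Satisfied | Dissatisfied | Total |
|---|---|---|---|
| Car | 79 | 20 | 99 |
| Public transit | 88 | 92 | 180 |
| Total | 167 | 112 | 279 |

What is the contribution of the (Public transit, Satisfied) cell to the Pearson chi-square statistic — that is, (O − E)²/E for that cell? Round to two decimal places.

Row total (Public transit) = 180; column total (Satisfied) = 167; N = 279.
Expected count E = 180 × 167 / 279 = 107.742.
Contribution = (O − E)²/E = (88 − 107.742)² / 107.742 = 3.62.

3.62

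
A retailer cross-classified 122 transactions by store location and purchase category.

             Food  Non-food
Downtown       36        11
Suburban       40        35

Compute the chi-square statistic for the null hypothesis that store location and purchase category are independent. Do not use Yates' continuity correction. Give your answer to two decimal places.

6.66

Row totals: 47, 75. Column totals: 76, 46. Grand total N = 122.
Expected counts (row total × column total / N):
  Downtown, Food: 47×76/122 = 29.279
  Downtown, Non-food: 47×46/122 = 17.721
  Suburban, Food: 75×76/122 = 46.721
  Suburban, Non-food: 75×46/122 = 28.279
Contributions (O − E)²/E:
  (36 − 29.279)²/29.279 = 1.5428
  (11 − 17.721)²/17.721 = 2.5491
  (40 − 46.721)²/46.721 = 0.9668
  (35 − 28.279)²/28.279 = 1.5974
χ² = 1.5428 + 2.5491 + 0.9668 + 1.5974 = 6.66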